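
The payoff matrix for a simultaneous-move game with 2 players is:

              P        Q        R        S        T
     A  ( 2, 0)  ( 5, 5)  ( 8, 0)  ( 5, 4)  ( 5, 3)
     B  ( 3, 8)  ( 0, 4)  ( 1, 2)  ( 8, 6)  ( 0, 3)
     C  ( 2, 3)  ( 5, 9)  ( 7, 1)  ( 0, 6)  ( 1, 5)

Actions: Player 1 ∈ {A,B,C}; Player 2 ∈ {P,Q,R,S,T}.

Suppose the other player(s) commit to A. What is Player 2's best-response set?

u_2(P vs A) = 0
u_2(Q vs A) = 5
u_2(R vs A) = 0
u_2(S vs A) = 4
u_2(T vs A) = 3
max payoff 5 at {Q}

BR_2 = {Q}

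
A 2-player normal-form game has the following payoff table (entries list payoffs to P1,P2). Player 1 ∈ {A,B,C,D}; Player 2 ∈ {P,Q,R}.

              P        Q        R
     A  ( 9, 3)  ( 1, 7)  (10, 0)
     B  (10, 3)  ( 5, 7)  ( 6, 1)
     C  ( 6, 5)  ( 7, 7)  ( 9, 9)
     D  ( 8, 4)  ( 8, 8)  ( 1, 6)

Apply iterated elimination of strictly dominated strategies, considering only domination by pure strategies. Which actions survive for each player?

IESDS → P1:{A,C,D} P2:{Q,R}

P2 drop P (Q beats it: A:7>3 B:7>3 C:7>5 D:8>4)
P1 drop B (C beats it: Q:7>5 R:9>6)
P1→{A,C,D} P2→{Q,R}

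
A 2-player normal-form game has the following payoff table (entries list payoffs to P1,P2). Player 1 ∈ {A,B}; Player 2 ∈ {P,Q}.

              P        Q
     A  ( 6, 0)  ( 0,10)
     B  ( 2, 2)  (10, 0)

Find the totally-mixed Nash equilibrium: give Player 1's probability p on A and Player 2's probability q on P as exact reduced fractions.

P1 indiff ⇒ q·6+(1-q)·0 = q·2+(1-q)·10 ⇒ q(4) = (1-q)(10) ⇒ q = 5/7
P2 indiff ⇒ p·0+(1-p)·2 = p·10+(1-p)·0 ⇒ p(-10) = (1-p)(-2) ⇒ p = 1/6

(p,q) = (1/6, 5/7)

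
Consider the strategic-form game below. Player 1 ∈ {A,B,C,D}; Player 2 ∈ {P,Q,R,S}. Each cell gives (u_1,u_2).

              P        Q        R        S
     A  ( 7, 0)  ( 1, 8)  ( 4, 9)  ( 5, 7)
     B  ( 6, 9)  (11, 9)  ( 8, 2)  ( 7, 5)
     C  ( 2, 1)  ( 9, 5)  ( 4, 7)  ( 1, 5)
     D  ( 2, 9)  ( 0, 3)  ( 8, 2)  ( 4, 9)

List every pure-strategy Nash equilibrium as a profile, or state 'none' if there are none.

(A,P): not NE [P2→R gives 9>0]
(A,Q): not NE [P1→B gives 11>1; P2→R gives 9>8]
(A,R): not NE [P1→D gives 8>4]
(A,S): not NE [P1→B gives 7>5; P2→R gives 9>7]
(B,P): not NE [P1→A gives 7>6]
(B,Q): NE
(B,R): not NE [P2→Q gives 9>2]
(B,S): not NE [P2→Q gives 9>5]
(C,P): not NE [P1→A gives 7>2; P2→R gives 7>1]
(C,Q): not NE [P1→B gives 11>9; P2→R gives 7>5]
(C,R): not NE [P1→D gives 8>4]
(C,S): not NE [P1→B gives 7>1; P2→R gives 7>5]
(D,P): not NE [P1→A gives 7>2]
(D,Q): not NE [P1→B gives 11>0; P2→S gives 9>3]
(D,R): not NE [P2→S gives 9>2]
(D,S): not NE [P1→B gives 7>4]

Nash profiles: (B,Q)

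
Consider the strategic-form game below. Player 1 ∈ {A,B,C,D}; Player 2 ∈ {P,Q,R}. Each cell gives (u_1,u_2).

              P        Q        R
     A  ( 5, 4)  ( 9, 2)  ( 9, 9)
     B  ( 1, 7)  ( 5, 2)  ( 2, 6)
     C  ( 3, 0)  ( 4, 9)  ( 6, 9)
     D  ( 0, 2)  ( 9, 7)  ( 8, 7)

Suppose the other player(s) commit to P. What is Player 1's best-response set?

P1 best: {A}

u_1(A vs P) = 5
u_1(B vs P) = 1
u_1(C vs P) = 3
u_1(D vs P) = 0
max payoff 5 at {A}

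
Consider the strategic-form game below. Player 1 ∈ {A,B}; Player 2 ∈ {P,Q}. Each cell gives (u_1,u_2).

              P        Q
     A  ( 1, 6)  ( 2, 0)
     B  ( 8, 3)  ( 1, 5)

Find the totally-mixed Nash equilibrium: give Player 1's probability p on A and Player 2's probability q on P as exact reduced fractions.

P1 indiff ⇒ q·1+(1-q)·2 = q·8+(1-q)·1 ⇒ q(-7) = (1-q)(-1) ⇒ q = 1/8
P2 indiff ⇒ p·6+(1-p)·3 = p·0+(1-p)·5 ⇒ p(6) = (1-p)(2) ⇒ p = 1/4

(p,q) = (1/4, 1/8)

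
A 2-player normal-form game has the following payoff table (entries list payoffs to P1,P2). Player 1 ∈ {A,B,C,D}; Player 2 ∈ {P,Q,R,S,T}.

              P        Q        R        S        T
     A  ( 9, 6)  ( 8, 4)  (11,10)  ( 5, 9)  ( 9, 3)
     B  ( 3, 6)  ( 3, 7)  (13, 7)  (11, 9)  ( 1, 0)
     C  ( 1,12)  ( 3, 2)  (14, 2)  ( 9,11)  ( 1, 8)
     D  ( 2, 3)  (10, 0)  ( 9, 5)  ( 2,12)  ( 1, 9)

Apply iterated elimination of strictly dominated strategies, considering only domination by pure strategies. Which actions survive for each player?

P2 drop Q (S beats it: A:9>4 B:9>7 C:11>2 D:12>0)
P1 drop D (A beats it: P:9>2 R:11>9 S:5>2 T:9>1)
P2 drop T (P beats it: A:6>3 B:6>0 C:12>8)
P1→{A,B,C} P2→{P,R,S}

Remaining: P1:{A,B,C} P2:{P,R,S}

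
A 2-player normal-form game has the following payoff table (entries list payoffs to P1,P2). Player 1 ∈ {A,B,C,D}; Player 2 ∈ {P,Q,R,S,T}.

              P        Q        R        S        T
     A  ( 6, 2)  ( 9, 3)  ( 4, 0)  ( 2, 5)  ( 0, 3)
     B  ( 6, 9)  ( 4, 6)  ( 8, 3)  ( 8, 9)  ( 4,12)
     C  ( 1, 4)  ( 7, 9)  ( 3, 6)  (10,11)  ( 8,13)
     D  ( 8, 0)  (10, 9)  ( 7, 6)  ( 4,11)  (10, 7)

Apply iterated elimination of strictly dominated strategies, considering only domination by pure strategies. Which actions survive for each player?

P1 drop A (D beats it: P:8>6 Q:10>9 R:7>4 S:4>2 T:10>0)
P2 drop P (T beats it: B:12>9 C:13>4 D:7>0)
P2 drop Q (S beats it: B:9>6 C:11>9 D:11>9)
P2 drop R (S beats it: B:9>3 C:11>6 D:11>6)
P1 drop B (C beats it: S:10>8 T:8>4)
P1→{C,D} P2→{S,T}

Remaining: P1:{C,D} P2:{S,T}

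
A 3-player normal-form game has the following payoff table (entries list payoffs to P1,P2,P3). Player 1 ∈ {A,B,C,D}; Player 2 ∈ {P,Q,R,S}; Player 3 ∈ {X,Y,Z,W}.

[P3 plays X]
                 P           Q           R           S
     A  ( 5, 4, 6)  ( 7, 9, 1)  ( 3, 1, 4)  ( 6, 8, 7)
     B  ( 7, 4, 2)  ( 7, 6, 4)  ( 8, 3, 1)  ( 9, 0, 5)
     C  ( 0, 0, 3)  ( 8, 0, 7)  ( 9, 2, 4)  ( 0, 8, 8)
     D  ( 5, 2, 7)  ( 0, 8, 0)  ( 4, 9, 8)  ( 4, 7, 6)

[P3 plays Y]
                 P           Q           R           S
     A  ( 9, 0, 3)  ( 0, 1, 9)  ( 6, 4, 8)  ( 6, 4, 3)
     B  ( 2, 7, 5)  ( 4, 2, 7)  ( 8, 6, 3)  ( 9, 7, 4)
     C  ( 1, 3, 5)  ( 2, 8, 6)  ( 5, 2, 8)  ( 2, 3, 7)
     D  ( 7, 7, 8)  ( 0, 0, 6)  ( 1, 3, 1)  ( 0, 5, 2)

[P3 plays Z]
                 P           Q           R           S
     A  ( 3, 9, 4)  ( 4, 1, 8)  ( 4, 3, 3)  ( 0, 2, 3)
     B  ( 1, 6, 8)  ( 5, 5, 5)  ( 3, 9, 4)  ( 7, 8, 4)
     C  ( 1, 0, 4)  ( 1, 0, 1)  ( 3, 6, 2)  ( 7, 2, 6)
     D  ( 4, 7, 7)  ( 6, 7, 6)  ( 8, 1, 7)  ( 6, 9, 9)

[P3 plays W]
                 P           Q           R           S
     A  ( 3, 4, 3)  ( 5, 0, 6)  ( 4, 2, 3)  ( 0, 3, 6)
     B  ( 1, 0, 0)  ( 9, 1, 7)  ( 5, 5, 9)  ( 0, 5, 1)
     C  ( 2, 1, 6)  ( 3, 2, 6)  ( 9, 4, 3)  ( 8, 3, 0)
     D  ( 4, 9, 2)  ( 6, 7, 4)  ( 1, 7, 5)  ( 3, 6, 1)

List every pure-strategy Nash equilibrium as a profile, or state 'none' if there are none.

No pure NE.

(A,P,X): not NE [P1→B gives 7>5; P2→Q gives 9>4]
(A,P,Y): not NE [P2→S gives 4>0; P3→X gives 6>3]
(A,P,Z): not NE [P1→D gives 4>3; P3→X gives 6>4]
(A,P,W): not NE [P1→D gives 4>3; P3→X gives 6>3]
(A,Q,X): not NE [P1→C gives 8>7; P3→Y gives 9>1]
(A,Q,Y): not NE [P1→B gives 4>0; P2→S gives 4>1]
(A,Q,Z): not NE [P1→D gives 6>4; P2→P gives 9>1; P3→Y gives 9>8]
(A,Q,W): not NE [P1→B gives 9>5; P2→P gives 4>0; P3→Y gives 9>6]
(A,R,X): not NE [P1→C gives 9>3; P2→Q gives 9>1; P3→Y gives 8>4]
(A,R,Y): not NE [P1→B gives 8>6]
(A,R,Z): not NE [P1→D gives 8>4; P2→P gives 9>3; P3→Y gives 8>3]
(A,R,W): not NE [P1→C gives 9>4; P2→P gives 4>2; P3→Y gives 8>3]
(A,S,X): not NE [P1→B gives 9>6; P2→Q gives 9>8]
(A,S,Y): not NE [P1→B gives 9>6; P3→X gives 7>3]
(A,S,Z): not NE [P1→C gives 7>0; P2→P gives 9>2; P3→X gives 7>3]
(A,S,W): not NE [P1→C gives 8>0; P2→P gives 4>3; P3→X gives 7>6]
(B,P,X): not NE [P2→Q gives 6>4; P3→Z gives 8>2]
(B,P,Y): not NE [P1→A gives 9>2; P3→Z gives 8>5]
(B,P,Z): not NE [P1→D gives 4>1; P2→R gives 9>6]
(B,P,W): not NE [P1→D gives 4>1; P2→S gives 5>0; P3→Z gives 8>0]
(B,Q,X): not NE [P1→C gives 8>7; P3→W gives 7>4]
(B,Q,Y): not NE [P2→S gives 7>2]
(B,Q,Z): not NE [P1→D gives 6>5; P2→R gives 9>5; P3→W gives 7>5]
(B,Q,W): not NE [P2→S gives 5>1]
(B,R,X): not NE [P1→C gives 9>8; P2→Q gives 6>3; P3→W gives 9>1]
(B,R,Y): not NE [P2→S gives 7>6; P3→W gives 9>3]
(B,R,Z): not NE [P1→D gives 8>3; P3→W gives 9>4]
(B,R,W): not NE [P1→C gives 9>5]
(B,S,X): not NE [P2→Q gives 6>0]
(B,S,Y): not NE [P3→X gives 5>4]
(B,S,Z): not NE [P2→R gives 9>8; P3→X gives 5>4]
(B,S,W): not NE [P1→C gives 8>0; P3→X gives 5>1]
(C,P,X): not NE [P1→B gives 7>0; P2→S gives 8>0; P3→W gives 6>3]
(C,P,Y): not NE [P1→A gives 9>1; P2→Q gives 8>3; P3→W gives 6>5]
(C,P,Z): not NE [P1→D gives 4>1; P2→R gives 6>0; P3→W gives 6>4]
(C,P,W): not NE [P1→D gives 4>2; P2→R gives 4>1]
(C,Q,X): not NE [P2→S gives 8>0]
(C,Q,Y): not NE [P1→B gives 4>2; P3→X gives 7>6]
(C,Q,Z): not NE [P1→D gives 6>1; P2→R gives 6>0; P3→X gives 7>1]
(C,Q,W): not NE [P1→B gives 9>3; P2→R gives 4>2; P3→X gives 7>6]
(C,R,X): not NE [P2→S gives 8>2; P3→Y gives 8>4]
(C,R,Y): not NE [P1→B gives 8>5; P2→Q gives 8>2]
(C,R,Z): not NE [P1→D gives 8>3; P3→Y gives 8>2]
(C,R,W): not NE [P3→Y gives 8>3]
(C,S,X): not NE [P1→B gives 9>0]
(C,S,Y): not NE [P1→B gives 9>2; P2→Q gives 8>3; P3→X gives 8>7]
(C,S,Z): not NE [P2→R gives 6>2; P3→X gives 8>6]
(C,S,W): not NE [P2→R gives 4>3; P3→X gives 8>0]
(D,P,X): not NE [P1→B gives 7>5; P2→R gives 9>2; P3→Y gives 8>7]
(D,P,Y): not NE [P1→A gives 9>7]
(D,P,Z): not NE [P2→S gives 9>7; P3→Y gives 8>7]
(D,P,W): not NE [P3→Y gives 8>2]
(D,Q,X): not NE [P1→C gives 8>0; P2→R gives 9>8; P3→Z gives 6>0]
(D,Q,Y): not NE [P1→B gives 4>0; P2→P gives 7>0]
(D,Q,Z): not NE [P2→S gives 9>7]
(D,Q,W): not NE [P1→B gives 9>6; P2→P gives 9>7; P3→Z gives 6>4]
(D,R,X): not NE [P1→C gives 9>4]
(D,R,Y): not NE [P1→B gives 8>1; P2→P gives 7>3; P3→X gives 8>1]
(D,R,Z): not NE [P2→S gives 9>1; P3→X gives 8>7]
(D,R,W): not NE [P1→C gives 9>1; P2→P gives 9>7; P3→X gives 8>5]
(D,S,X): not NE [P1→B gives 9>4; P2→R gives 9>7; P3→Z gives 9>6]
(D,S,Y): not NE [P1→B gives 9>0; P2→P gives 7>5; P3→Z gives 9>2]
(D,S,Z): not NE [P1→C gives 7>6]
(D,S,W): not NE [P1→C gives 8>3; P2→P gives 9>6; P3→Z gives 9>1]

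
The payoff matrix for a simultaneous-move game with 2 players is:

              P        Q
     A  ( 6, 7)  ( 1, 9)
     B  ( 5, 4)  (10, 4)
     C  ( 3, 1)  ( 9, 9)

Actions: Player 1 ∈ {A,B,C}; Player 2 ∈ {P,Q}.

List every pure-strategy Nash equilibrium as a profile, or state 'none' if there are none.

Nash profiles: (B,Q)

(A,P): not NE [P2→Q gives 9>7]
(A,Q): not NE [P1→B gives 10>1]
(B,P): not NE [P1→A gives 6>5]
(B,Q): NE
(C,P): not NE [P1→A gives 6>3; P2→Q gives 9>1]
(C,Q): not NE [P1→B gives 10>9]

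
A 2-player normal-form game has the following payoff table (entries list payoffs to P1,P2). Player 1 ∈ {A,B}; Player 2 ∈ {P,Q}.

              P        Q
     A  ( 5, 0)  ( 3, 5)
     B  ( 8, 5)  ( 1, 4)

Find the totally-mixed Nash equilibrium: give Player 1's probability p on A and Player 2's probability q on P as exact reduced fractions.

P1 indiff ⇒ q·5+(1-q)·3 = q·8+(1-q)·1 ⇒ q(-3) = (1-q)(-2) ⇒ q = 2/5
P2 indiff ⇒ p·0+(1-p)·5 = p·5+(1-p)·4 ⇒ p(-5) = (1-p)(-1) ⇒ p = 1/6

p=1/6, q=2/5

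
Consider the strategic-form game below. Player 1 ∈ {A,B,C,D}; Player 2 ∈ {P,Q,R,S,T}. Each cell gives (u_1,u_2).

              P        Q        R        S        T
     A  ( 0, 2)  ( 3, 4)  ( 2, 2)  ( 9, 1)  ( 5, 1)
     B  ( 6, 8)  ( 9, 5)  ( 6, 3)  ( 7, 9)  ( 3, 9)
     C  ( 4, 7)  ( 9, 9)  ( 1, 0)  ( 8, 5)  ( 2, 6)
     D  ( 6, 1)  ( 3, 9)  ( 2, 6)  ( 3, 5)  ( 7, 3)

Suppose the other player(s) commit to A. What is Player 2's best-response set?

argmax u_2 = {Q}

u_2(P vs A) = 2
u_2(Q vs A) = 4
u_2(R vs A) = 2
u_2(S vs A) = 1
u_2(T vs A) = 1
max payoff 4 at {Q}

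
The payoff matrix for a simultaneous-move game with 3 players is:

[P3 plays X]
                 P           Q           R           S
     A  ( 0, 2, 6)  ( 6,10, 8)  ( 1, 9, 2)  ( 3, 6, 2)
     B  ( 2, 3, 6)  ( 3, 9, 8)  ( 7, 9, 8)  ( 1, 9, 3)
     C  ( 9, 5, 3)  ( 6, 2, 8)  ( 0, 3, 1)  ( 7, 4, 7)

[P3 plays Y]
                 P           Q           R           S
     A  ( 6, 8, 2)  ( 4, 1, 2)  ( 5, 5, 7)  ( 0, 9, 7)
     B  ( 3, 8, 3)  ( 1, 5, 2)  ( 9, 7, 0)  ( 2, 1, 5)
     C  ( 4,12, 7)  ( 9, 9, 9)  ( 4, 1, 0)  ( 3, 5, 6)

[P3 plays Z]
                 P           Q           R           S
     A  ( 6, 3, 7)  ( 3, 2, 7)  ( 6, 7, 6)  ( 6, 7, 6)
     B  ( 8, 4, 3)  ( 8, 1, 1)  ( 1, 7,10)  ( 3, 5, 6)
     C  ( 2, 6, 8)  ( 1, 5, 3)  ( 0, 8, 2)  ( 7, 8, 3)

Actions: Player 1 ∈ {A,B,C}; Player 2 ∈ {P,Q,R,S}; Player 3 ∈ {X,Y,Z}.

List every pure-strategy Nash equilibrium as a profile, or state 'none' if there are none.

(A,P,X): not NE [P1→C gives 9>0; P2→Q gives 10>2; P3→Z gives 7>6]
(A,P,Y): not NE [P2→S gives 9>8; P3→Z gives 7>2]
(A,P,Z): not NE [P1→B gives 8>6; P2→S gives 7>3]
(A,Q,X): NE
(A,Q,Y): not NE [P1→C gives 9>4; P2→S gives 9>1; P3→X gives 8>2]
(A,Q,Z): not NE [P1→B gives 8>3; P2→S gives 7>2; P3→X gives 8>7]
(A,R,X): not NE [P1→B gives 7>1; P2→Q gives 10>9; P3→Y gives 7>2]
(A,R,Y): not NE [P1→B gives 9>5; P2→S gives 9>5]
(A,R,Z): not NE [P3→Y gives 7>6]
(A,S,X): not NE [P1→C gives 7>3; P2→Q gives 10>6; P3→Y gives 7>2]
(A,S,Y): not NE [P1→C gives 3>0]
(A,S,Z): not NE [P1→C gives 7>6; P3→Y gives 7>6]
(B,P,X): not NE [P1→C gives 9>2; P2→S gives 9>3]
(B,P,Y): not NE [P1→A gives 6>3; P3→X gives 6>3]
(B,P,Z): not NE [P2→R gives 7>4; P3→X gives 6>3]
(B,Q,X): not NE [P1→C gives 6>3]
(B,Q,Y): not NE [P1→C gives 9>1; P2→P gives 8>5; P3→X gives 8>2]
(B,Q,Z): not NE [P2→R gives 7>1; P3→X gives 8>1]
(B,R,X): not NE [P3→Z gives 10>8]
(B,R,Y): not NE [P2→P gives 8>7; P3→Z gives 10>0]
(B,R,Z): not NE [P1→A gives 6>1]
(B,S,X): not NE [P1→C gives 7>1; P3→Z gives 6>3]
(B,S,Y): not NE [P1→C gives 3>2; P2→P gives 8>1; P3→Z gives 6>5]
(B,S,Z): not NE [P1→C gives 7>3; P2→R gives 7>5]
(C,P,X): not NE [P3→Z gives 8>3]
(C,P,Y): not NE [P1→A gives 6>4; P3→Z gives 8>7]
(C,P,Z): not NE [P1→B gives 8>2; P2→S gives 8>6]
(C,Q,X): not NE [P2→P gives 5>2; P3→Y gives 9>8]
(C,Q,Y): not NE [P2→P gives 12>9]
(C,Q,Z): not NE [P1→B gives 8>1; P2→S gives 8>5; P3→Y gives 9>3]
(C,R,X): not NE [P1→B gives 7>0; P2→P gives 5>3; P3→Z gives 2>1]
(C,R,Y): not NE [P1→B gives 9>4; P2→P gives 12>1; P3→Z gives 2>0]
(C,R,Z): not NE [P1→A gives 6>0]
(C,S,X): not NE [P2→P gives 5>4]
(C,S,Y): not NE [P2→P gives 12>5; P3→X gives 7>6]
(C,S,Z): not NE [P3→X gives 7>3]

NE set: (A,Q,X)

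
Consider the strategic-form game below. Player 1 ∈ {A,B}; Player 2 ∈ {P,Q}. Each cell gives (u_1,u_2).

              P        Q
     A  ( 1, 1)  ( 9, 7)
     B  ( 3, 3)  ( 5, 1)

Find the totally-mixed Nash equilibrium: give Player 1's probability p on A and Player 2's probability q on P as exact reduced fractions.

P1 indiff ⇒ q·1+(1-q)·9 = q·3+(1-q)·5 ⇒ q(-2) = (1-q)(-4) ⇒ q = 2/3
P2 indiff ⇒ p·1+(1-p)·3 = p·7+(1-p)·1 ⇒ p(-6) = (1-p)(-2) ⇒ p = 1/4

p=1/4, q=2/3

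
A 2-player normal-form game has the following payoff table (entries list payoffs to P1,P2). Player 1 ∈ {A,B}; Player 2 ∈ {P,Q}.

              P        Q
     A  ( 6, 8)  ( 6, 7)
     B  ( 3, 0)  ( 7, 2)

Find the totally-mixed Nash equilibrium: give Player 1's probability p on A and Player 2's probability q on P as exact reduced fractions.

(p,q) = (2/3, 1/4)

P1 indiff ⇒ q·6+(1-q)·6 = q·3+(1-q)·7 ⇒ q(3) = (1-q)(1) ⇒ q = 1/4
P2 indiff ⇒ p·8+(1-p)·0 = p·7+(1-p)·2 ⇒ p(1) = (1-p)(2) ⇒ p = 2/3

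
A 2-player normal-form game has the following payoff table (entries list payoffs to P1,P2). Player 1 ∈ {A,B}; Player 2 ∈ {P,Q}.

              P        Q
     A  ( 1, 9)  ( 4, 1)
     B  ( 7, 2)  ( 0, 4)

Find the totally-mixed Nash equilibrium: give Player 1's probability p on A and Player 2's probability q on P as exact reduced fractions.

p=1/5, q=2/5

P1 indiff ⇒ q·1+(1-q)·4 = q·7+(1-q)·0 ⇒ q(-6) = (1-q)(-4) ⇒ q = 2/5
P2 indiff ⇒ p·9+(1-p)·2 = p·1+(1-p)·4 ⇒ p(8) = (1-p)(2) ⇒ p = 1/5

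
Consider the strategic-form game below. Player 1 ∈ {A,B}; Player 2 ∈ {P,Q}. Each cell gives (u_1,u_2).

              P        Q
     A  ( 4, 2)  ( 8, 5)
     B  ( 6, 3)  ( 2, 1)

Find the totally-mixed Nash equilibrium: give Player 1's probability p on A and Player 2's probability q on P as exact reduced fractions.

P1 mixes 2/5 on A; P2 mixes 3/4 on P

P1 indiff ⇒ q·4+(1-q)·8 = q·6+(1-q)·2 ⇒ q(-2) = (1-q)(-6) ⇒ q = 3/4
P2 indiff ⇒ p·2+(1-p)·3 = p·5+(1-p)·1 ⇒ p(-3) = (1-p)(-2) ⇒ p = 2/5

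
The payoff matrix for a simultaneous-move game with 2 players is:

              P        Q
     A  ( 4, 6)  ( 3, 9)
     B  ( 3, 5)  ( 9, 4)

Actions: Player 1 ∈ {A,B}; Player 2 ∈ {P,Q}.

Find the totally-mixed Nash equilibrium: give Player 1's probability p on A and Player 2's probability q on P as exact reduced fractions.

P1 indiff ⇒ q·4+(1-q)·3 = q·3+(1-q)·9 ⇒ q(1) = (1-q)(6) ⇒ q = 6/7
P2 indiff ⇒ p·6+(1-p)·5 = p·9+(1-p)·4 ⇒ p(-3) = (1-p)(-1) ⇒ p = 1/4

P1 mixes 1/4 on A; P2 mixes 6/7 on P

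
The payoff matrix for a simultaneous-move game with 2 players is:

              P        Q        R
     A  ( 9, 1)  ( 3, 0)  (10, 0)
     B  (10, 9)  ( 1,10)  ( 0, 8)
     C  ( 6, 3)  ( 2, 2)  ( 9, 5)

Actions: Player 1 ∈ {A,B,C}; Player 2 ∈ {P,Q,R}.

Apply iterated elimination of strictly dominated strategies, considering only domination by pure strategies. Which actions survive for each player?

Remaining: P1:{A,B} P2:{P,Q}

P1 drop C (A beats it: P:9>6 Q:3>2 R:10>9)
P2 drop R (P beats it: A:1>0 B:9>8)
P1→{A,B} P2→{P,Q}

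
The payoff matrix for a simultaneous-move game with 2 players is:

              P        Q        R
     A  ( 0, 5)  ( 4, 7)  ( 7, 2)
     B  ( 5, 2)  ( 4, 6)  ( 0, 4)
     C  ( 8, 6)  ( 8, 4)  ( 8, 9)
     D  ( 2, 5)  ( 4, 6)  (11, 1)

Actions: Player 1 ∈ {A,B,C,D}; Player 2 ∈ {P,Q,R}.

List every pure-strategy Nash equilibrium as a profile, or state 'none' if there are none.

(A,P): not NE [P1→C gives 8>0; P2→Q gives 7>5]
(A,Q): not NE [P1→C gives 8>4]
(A,R): not NE [P1→D gives 11>7; P2→Q gives 7>2]
(B,P): not NE [P1→C gives 8>5; P2→Q gives 6>2]
(B,Q): not NE [P1→C gives 8>4]
(B,R): not NE [P1→D gives 11>0; P2→Q gives 6>4]
(C,P): not NE [P2→R gives 9>6]
(C,Q): not NE [P2→R gives 9>4]
(C,R): not NE [P1→D gives 11>8]
(D,P): not NE [P1→C gives 8>2; P2→Q gives 6>5]
(D,Q): not NE [P1→C gives 8>4]
(D,R): not NE [P2→Q gives 6>1]

No pure NE.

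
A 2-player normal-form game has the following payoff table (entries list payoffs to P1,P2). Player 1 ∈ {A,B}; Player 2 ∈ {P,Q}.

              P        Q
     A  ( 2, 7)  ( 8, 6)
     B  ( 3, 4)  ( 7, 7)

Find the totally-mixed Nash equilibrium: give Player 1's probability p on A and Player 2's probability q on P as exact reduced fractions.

(p,q) = (3/4, 1/2)

P1 indiff ⇒ q·2+(1-q)·8 = q·3+(1-q)·7 ⇒ q(-1) = (1-q)(-1) ⇒ q = 1/2
P2 indiff ⇒ p·7+(1-p)·4 = p·6+(1-p)·7 ⇒ p(1) = (1-p)(3) ⇒ p = 3/4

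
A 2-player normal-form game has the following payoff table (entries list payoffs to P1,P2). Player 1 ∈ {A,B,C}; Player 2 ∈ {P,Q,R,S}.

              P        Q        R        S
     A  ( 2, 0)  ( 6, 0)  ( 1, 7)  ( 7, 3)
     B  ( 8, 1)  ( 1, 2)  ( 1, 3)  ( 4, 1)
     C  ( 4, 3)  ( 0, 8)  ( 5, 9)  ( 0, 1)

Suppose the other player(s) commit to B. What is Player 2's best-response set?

u_2(P vs B) = 1
u_2(Q vs B) = 2
u_2(R vs B) = 3
u_2(S vs B) = 1
max payoff 3 at {R}

BR_2 = {R}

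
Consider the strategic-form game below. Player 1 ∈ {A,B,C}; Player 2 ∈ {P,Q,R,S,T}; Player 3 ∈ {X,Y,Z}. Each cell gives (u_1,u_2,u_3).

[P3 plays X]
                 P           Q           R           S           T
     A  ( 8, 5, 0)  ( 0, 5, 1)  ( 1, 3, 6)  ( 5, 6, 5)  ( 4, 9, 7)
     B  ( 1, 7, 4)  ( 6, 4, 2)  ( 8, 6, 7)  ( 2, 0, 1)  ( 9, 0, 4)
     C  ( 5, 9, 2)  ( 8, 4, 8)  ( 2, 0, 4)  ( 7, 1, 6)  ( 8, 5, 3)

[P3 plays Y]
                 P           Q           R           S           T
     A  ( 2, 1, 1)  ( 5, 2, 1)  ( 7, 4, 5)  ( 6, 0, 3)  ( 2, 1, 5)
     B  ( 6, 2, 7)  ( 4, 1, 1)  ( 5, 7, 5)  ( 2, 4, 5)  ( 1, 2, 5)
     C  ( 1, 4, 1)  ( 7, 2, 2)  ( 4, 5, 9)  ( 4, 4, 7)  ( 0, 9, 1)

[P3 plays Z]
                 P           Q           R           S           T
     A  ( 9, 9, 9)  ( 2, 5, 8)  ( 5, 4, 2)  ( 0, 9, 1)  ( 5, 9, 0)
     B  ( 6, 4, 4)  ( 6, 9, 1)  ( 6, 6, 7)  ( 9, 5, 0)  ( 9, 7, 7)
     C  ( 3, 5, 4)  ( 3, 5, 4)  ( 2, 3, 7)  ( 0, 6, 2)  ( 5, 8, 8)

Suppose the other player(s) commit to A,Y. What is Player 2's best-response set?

BR_2 = {R}

u_2(P vs A,Y) = 1
u_2(Q vs A,Y) = 2
u_2(R vs A,Y) = 4
u_2(S vs A,Y) = 0
u_2(T vs A,Y) = 1
max payoff 4 at {R}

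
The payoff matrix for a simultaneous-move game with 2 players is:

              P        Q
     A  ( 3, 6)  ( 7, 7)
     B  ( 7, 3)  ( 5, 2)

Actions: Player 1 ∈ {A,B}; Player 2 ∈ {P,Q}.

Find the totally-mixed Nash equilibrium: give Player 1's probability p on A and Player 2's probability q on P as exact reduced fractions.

P1 mixes 1/2 on A; P2 mixes 1/3 on P

P1 indiff ⇒ q·3+(1-q)·7 = q·7+(1-q)·5 ⇒ q(-4) = (1-q)(-2) ⇒ q = 1/3
P2 indiff ⇒ p·6+(1-p)·3 = p·7+(1-p)·2 ⇒ p(-1) = (1-p)(-1) ⇒ p = 1/2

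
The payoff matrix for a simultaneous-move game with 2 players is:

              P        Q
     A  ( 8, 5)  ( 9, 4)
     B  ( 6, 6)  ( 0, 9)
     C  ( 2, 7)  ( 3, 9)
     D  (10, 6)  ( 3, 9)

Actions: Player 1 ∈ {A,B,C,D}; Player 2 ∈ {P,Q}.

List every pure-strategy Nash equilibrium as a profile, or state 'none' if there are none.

(A,P): not NE [P1→D gives 10>8]
(A,Q): not NE [P2→P gives 5>4]
(B,P): not NE [P1→D gives 10>6; P2→Q gives 9>6]
(B,Q): not NE [P1→A gives 9>0]
(C,P): not NE [P1→D gives 10>2; P2→Q gives 9>7]
(C,Q): not NE [P1→A gives 9>3]
(D,P): not NE [P2→Q gives 9>6]
(D,Q): not NE [P1→A gives 9>3]

PSNE: ∅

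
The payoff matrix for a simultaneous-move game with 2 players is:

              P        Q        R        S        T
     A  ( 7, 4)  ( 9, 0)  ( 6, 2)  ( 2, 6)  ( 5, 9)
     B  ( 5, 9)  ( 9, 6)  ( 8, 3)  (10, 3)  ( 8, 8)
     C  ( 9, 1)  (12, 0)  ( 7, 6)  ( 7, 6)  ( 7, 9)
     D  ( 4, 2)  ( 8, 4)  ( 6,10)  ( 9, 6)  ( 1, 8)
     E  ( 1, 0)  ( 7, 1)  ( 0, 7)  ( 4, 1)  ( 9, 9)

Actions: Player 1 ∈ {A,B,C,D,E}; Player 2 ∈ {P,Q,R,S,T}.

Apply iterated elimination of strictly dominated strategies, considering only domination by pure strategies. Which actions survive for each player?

Survivors P1:{B,C,E} P2:{P,T}

P1 drop A (C beats it: P:9>7 Q:12>9 R:7>6 S:7>2 T:7>5)
P1 drop D (B beats it: P:5>4 Q:9>8 R:8>6 S:10>9 T:8>1)
P2 drop Q (T beats it: B:8>6 C:9>0 E:9>1)
P2 drop R (T beats it: B:8>3 C:9>6 E:9>7)
P2 drop S (T beats it: B:8>3 C:9>6 E:9>1)
P1→{B,C,E} P2→{P,T}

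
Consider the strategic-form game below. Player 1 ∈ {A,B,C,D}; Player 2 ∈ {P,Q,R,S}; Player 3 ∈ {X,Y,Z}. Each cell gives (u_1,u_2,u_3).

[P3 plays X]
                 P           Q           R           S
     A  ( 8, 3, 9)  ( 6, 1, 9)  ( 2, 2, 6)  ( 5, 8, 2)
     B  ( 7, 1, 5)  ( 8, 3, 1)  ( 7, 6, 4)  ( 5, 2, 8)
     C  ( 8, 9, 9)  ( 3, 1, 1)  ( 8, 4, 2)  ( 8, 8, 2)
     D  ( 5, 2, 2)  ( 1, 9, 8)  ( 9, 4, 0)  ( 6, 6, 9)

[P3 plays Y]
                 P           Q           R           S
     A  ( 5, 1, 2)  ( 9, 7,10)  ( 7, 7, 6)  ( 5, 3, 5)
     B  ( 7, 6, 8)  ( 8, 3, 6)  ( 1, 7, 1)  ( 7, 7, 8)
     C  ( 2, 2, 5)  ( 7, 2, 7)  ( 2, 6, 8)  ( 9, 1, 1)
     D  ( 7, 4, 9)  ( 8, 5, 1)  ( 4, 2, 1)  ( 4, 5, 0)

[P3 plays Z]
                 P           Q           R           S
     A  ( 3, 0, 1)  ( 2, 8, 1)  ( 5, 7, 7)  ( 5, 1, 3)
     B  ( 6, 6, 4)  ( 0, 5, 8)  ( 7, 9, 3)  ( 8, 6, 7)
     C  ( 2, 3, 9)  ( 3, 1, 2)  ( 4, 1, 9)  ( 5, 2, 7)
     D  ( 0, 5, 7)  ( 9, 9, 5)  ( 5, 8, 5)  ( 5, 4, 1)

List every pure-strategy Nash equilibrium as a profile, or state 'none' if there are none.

(A,P,X): not NE [P2→S gives 8>3]
(A,P,Y): not NE [P1→D gives 7>5; P2→R gives 7>1; P3→X gives 9>2]
(A,P,Z): not NE [P1→B gives 6>3; P2→Q gives 8>0; P3→X gives 9>1]
(A,Q,X): not NE [P1→B gives 8>6; P2→S gives 8>1; P3→Y gives 10>9]
(A,Q,Y): NE
(A,Q,Z): not NE [P1→D gives 9>2; P3→Y gives 10>1]
(A,R,X): not NE [P1→D gives 9>2; P2→S gives 8>2; P3→Z gives 7>6]
(A,R,Y): not NE [P3→Z gives 7>6]
(A,R,Z): not NE [P1→B gives 7>5; P2→Q gives 8>7]
(A,S,X): not NE [P1→C gives 8>5; P3→Y gives 5>2]
(A,S,Y): not NE [P1→C gives 9>5; P2→R gives 7>3]
(A,S,Z): not NE [P1→B gives 8>5; P2→Q gives 8>1; P3→Y gives 5>3]
(B,P,X): not NE [P1→C gives 8>7; P2→R gives 6>1; P3→Y gives 8>5]
(B,P,Y): not NE [P2→S gives 7>6]
(B,P,Z): not NE [P2→R gives 9>6; P3→Y gives 8>4]
(B,Q,X): not NE [P2→R gives 6>3; P3→Z gives 8>1]
(B,Q,Y): not NE [P1→A gives 9>8; P2→S gives 7>3; P3→Z gives 8>6]
(B,Q,Z): not NE [P1→D gives 9>0; P2→R gives 9>5]
(B,R,X): not NE [P1→D gives 9>7]
(B,R,Y): not NE [P1→A gives 7>1; P3→X gives 4>1]
(B,R,Z): not NE [P3→X gives 4>3]
(B,S,X): not NE [P1→C gives 8>5; P2→R gives 6>2]
(B,S,Y): not NE [P1→C gives 9>7]
(B,S,Z): not NE [P2→R gives 9>6; P3→Y gives 8>7]
(C,P,X): NE
(C,P,Y): not NE [P1→D gives 7>2; P2→R gives 6>2; P3→Z gives 9>5]
(C,P,Z): not NE [P1→B gives 6>2]
(C,Q,X): not NE [P1→B gives 8>3; P2→P gives 9>1; P3→Y gives 7>1]
(C,Q,Y): not NE [P1→A gives 9>7; P2→R gives 6>2]
(C,Q,Z): not NE [P1→D gives 9>3; P2→P gives 3>1; P3→Y gives 7>2]
(C,R,X): not NE [P1→D gives 9>8; P2→P gives 9>4; P3→Z gives 9>2]
(C,R,Y): not NE [P1→A gives 7>2; P3→Z gives 9>8]
(C,R,Z): not NE [P1→B gives 7>4; P2→P gives 3>1]
(C,S,X): not NE [P2→P gives 9>8; P3→Z gives 7>2]
(C,S,Y): not NE [P2→R gives 6>1; P3→Z gives 7>1]
(C,S,Z): not NE [P1→B gives 8>5; P2→P gives 3>2]
(D,P,X): not NE [P1→C gives 8>5; P2→Q gives 9>2; P3→Y gives 9>2]
(D,P,Y): not NE [P2→S gives 5>4]
(D,P,Z): not NE [P1→B gives 6>0; P2→Q gives 9>5; P3→Y gives 9>7]
(D,Q,X): not NE [P1→B gives 8>1]
(D,Q,Y): not NE [P1→A gives 9>8; P3→X gives 8>1]
(D,Q,Z): not NE [P3→X gives 8>5]
(D,R,X): not NE [P2→Q gives 9>4; P3→Z gives 5>0]
(D,R,Y): not NE [P1→A gives 7>4; P2→S gives 5>2; P3→Z gives 5>1]
(D,R,Z): not NE [P1→B gives 7>5; P2→Q gives 9>8]
(D,S,X): not NE [P1→C gives 8>6; P2→Q gives 9>6]
(D,S,Y): not NE [P1→C gives 9>4; P3→X gives 9>0]
(D,S,Z): not NE [P1→B gives 8>5; P2→Q gives 9>4; P3→X gives 9>1]

PSNE = {(A,Q,Y), (C,P,X)}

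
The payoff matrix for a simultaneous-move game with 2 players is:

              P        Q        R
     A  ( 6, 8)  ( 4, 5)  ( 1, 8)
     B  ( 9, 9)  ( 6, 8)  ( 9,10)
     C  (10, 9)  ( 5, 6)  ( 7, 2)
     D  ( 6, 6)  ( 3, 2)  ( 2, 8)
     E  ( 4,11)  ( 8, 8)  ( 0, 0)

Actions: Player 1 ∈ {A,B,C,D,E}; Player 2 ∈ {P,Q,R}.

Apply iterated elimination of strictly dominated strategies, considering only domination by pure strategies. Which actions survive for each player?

P1 drop A (B beats it: P:9>6 Q:6>4 R:9>1)
P1 drop D (B beats it: P:9>6 Q:6>3 R:9>2)
P2 drop Q (P beats it: B:9>8 C:9>6 E:11>8)
P1 drop E (B beats it: P:9>4 R:9>0)
P1→{B,C} P2→{P,R}

Survivors P1:{B,C} P2:{P,R}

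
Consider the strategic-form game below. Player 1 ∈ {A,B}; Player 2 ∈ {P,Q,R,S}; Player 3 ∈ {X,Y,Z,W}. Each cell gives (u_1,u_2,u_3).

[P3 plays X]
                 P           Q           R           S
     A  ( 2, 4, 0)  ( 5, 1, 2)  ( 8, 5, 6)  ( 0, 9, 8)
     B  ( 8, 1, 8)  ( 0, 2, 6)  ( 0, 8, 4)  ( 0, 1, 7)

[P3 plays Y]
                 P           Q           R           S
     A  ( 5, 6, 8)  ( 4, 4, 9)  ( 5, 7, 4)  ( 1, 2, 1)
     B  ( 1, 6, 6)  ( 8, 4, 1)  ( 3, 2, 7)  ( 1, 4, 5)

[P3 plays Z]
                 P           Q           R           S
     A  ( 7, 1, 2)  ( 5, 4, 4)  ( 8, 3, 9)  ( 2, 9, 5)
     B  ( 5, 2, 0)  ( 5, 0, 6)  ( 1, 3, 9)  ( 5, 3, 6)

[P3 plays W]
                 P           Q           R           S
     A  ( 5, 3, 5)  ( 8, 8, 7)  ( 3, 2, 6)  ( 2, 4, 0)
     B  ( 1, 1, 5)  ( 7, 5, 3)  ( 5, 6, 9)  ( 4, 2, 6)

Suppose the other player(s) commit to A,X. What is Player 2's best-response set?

u_2(P vs A,X) = 4
u_2(Q vs A,X) = 1
u_2(R vs A,X) = 5
u_2(S vs A,X) = 9
max payoff 9 at {S}

BR_2 = {S}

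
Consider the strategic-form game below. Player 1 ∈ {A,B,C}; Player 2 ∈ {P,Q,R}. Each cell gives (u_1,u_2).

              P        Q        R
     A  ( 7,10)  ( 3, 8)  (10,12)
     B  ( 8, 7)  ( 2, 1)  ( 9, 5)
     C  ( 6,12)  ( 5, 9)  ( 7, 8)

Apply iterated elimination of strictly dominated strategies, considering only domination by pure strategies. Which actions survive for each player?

IESDS → P1:{A,B} P2:{P,R}

P2 drop Q (P beats it: A:10>8 B:7>1 C:12>9)
P1 drop C (A beats it: P:7>6 R:10>7)
P1→{A,B} P2→{P,R}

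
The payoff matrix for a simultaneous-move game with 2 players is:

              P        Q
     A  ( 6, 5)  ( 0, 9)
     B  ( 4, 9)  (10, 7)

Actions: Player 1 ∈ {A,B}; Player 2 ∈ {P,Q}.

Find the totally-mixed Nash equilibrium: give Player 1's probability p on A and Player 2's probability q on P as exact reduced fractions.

(p,q) = (1/3, 5/6)

P1 indiff ⇒ q·6+(1-q)·0 = q·4+(1-q)·10 ⇒ q(2) = (1-q)(10) ⇒ q = 5/6
P2 indiff ⇒ p·5+(1-p)·9 = p·9+(1-p)·7 ⇒ p(-4) = (1-p)(-2) ⇒ p = 1/3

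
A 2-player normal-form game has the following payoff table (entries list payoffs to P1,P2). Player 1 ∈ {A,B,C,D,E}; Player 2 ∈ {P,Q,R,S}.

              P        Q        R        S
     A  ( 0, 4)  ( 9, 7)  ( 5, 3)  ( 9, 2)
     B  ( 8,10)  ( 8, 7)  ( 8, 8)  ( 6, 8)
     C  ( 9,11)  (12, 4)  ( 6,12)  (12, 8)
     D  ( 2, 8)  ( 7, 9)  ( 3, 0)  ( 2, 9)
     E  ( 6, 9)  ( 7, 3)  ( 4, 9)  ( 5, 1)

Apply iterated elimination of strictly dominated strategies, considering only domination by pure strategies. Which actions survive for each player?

Remaining: P1:{B,C} P2:{P,R}

P1 drop A (C beats it: P:9>0 Q:12>9 R:6>5 S:12>9)
P1 drop D (B beats it: P:8>2 Q:8>7 R:8>3 S:6>2)
P1 drop E (B beats it: P:8>6 Q:8>7 R:8>4 S:6>5)
P2 drop Q (P beats it: B:10>7 C:11>4)
P2 drop S (P beats it: B:10>8 C:11>8)
P1→{B,C} P2→{P,R}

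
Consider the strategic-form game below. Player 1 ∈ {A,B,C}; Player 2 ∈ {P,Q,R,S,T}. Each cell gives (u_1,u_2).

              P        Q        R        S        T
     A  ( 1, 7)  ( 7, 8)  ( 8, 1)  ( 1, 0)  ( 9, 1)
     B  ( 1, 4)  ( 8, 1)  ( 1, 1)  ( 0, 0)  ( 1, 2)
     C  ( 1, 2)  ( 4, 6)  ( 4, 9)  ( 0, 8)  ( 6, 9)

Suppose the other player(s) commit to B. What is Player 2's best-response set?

BR_2 = {P}

u_2(P vs B) = 4
u_2(Q vs B) = 1
u_2(R vs B) = 1
u_2(S vs B) = 0
u_2(T vs B) = 2
max payoff 4 at {P}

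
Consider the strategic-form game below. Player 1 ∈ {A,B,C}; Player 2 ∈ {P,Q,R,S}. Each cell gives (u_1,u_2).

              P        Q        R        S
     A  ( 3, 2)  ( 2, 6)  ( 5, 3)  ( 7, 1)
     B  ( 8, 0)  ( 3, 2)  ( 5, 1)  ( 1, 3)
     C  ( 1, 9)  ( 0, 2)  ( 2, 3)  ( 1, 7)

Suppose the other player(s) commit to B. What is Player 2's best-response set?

u_2(P vs B) = 0
u_2(Q vs B) = 2
u_2(R vs B) = 1
u_2(S vs B) = 3
max payoff 3 at {S}

argmax u_2 = {S}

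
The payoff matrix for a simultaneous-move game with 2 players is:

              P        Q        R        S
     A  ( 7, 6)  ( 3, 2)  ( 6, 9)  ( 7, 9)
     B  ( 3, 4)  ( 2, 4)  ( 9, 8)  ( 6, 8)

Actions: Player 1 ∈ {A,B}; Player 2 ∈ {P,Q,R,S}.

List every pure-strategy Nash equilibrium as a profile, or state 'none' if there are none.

NE set: (A,S), (B,R)

(A,P): not NE [P2→S gives 9>6]
(A,Q): not NE [P2→S gives 9>2]
(A,R): not NE [P1→B gives 9>6]
(A,S): NE
(B,P): not NE [P1→A gives 7>3; P2→S gives 8>4]
(B,Q): not NE [P1→A gives 3>2; P2→S gives 8>4]
(B,R): NE
(B,S): not NE [P1→A gives 7>6]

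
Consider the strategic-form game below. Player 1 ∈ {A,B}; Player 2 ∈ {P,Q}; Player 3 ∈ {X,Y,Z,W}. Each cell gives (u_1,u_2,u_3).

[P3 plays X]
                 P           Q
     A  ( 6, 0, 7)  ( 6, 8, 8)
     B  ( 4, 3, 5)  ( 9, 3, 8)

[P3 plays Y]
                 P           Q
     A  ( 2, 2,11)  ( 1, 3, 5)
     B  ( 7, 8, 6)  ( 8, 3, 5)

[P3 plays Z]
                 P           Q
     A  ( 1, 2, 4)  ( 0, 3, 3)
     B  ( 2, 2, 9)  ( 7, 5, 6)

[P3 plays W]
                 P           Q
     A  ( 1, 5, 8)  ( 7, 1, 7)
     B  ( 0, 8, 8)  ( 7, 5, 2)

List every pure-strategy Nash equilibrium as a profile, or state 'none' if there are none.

(A,P,X): not NE [P2→Q gives 8>0; P3→Y gives 11>7]
(A,P,Y): not NE [P1→B gives 7>2; P2→Q gives 3>2]
(A,P,Z): not NE [P1→B gives 2>1; P2→Q gives 3>2; P3→Y gives 11>4]
(A,P,W): not NE [P3→Y gives 11>8]
(A,Q,X): not NE [P1→B gives 9>6]
(A,Q,Y): not NE [P1→B gives 8>1; P3→X gives 8>5]
(A,Q,Z): not NE [P1→B gives 7>0; P3→X gives 8>3]
(A,Q,W): not NE [P2→P gives 5>1; P3→X gives 8>7]
(B,P,X): not NE [P1→A gives 6>4; P3→Z gives 9>5]
(B,P,Y): not NE [P3→Z gives 9>6]
(B,P,Z): not NE [P2→Q gives 5>2]
(B,P,W): not NE [P1→A gives 1>0; P3→Z gives 9>8]
(B,Q,X): NE
(B,Q,Y): not NE [P2→P gives 8>3; P3→X gives 8>5]
(B,Q,Z): not NE [P3→X gives 8>6]
(B,Q,W): not NE [P2→P gives 8>5; P3→X gives 8>2]

PSNE = {(B,Q,X)}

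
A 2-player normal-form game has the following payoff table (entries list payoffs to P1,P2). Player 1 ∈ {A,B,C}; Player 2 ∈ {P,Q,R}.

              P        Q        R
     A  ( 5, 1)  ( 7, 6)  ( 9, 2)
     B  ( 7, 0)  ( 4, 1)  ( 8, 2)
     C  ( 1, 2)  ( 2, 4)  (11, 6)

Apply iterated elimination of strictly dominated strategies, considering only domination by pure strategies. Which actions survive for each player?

P2 drop P (Q beats it: A:6>1 B:1>0 C:4>2)
P1 drop B (A beats it: Q:7>4 R:9>8)
P1→{A,C} P2→{Q,R}

IESDS → P1:{A,C} P2:{Q,R}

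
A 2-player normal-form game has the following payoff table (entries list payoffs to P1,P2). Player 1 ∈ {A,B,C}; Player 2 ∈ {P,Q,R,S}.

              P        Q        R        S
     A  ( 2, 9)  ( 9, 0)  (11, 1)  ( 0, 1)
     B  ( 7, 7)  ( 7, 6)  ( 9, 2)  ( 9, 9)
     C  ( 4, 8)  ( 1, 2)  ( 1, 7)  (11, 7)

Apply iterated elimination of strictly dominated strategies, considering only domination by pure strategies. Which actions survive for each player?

Remaining: P1:{B,C} P2:{P,S}

P2 drop Q (P beats it: A:9>0 B:7>6 C:8>2)
P2 drop R (P beats it: A:9>1 B:7>2 C:8>7)
P1 drop A (B beats it: P:7>2 S:9>0)
P1→{B,C} P2→{P,S}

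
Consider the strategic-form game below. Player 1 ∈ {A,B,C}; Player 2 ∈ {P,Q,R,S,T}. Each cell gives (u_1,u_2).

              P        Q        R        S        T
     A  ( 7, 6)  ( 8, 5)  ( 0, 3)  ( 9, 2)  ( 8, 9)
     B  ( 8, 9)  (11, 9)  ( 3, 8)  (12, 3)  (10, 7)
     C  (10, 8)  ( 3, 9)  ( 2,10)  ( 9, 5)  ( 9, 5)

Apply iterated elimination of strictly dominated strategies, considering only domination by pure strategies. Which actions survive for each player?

P1 drop A (B beats it: P:8>7 Q:11>8 R:3>0 S:12>9 T:10>8)
P2 drop S (P beats it: B:9>3 C:8>5)
P2 drop T (P beats it: B:9>7 C:8>5)
P1→{B,C} P2→{P,Q,R}

Remaining: P1:{B,C} P2:{P,Q,R}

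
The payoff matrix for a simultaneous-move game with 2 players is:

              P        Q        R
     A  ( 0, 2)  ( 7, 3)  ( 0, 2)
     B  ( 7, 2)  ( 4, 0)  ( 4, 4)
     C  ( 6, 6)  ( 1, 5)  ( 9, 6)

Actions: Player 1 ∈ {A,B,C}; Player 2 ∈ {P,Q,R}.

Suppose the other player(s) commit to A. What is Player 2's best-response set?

P2 best: {Q}

u_2(P vs A) = 2
u_2(Q vs A) = 3
u_2(R vs A) = 2
max payoff 3 at {Q}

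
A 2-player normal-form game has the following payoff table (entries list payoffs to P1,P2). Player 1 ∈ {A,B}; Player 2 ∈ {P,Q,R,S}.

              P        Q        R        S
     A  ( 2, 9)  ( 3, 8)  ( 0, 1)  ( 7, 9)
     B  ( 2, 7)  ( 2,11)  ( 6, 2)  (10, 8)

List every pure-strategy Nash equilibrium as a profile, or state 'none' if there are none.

(A,P): NE
(A,Q): not NE [P2→S gives 9>8]
(A,R): not NE [P1→B gives 6>0; P2→S gives 9>1]
(A,S): not NE [P1→B gives 10>7]
(B,P): not NE [P2→Q gives 11>7]
(B,Q): not NE [P1→A gives 3>2]
(B,R): not NE [P2→Q gives 11>2]
(B,S): not NE [P2→Q gives 11>8]

NE set: (A,P)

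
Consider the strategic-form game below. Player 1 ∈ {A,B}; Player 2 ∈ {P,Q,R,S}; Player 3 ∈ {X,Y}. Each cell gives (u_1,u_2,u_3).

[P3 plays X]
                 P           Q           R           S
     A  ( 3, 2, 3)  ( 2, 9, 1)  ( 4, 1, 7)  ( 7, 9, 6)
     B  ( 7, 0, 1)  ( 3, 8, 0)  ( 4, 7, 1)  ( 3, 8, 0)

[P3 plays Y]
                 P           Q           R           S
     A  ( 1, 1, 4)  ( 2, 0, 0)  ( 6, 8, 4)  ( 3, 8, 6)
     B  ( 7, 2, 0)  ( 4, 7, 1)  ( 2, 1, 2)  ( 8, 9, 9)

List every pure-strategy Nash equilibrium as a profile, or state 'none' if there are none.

(A,P,X): not NE [P1→B gives 7>3; P2→S gives 9>2; P3→Y gives 4>3]
(A,P,Y): not NE [P1→B gives 7>1; P2→S gives 8>1]
(A,Q,X): not NE [P1→B gives 3>2]
(A,Q,Y): not NE [P1→B gives 4>2; P2→S gives 8>0; P3→X gives 1>0]
(A,R,X): not NE [P2→S gives 9>1]
(A,R,Y): not NE [P3→X gives 7>4]
(A,S,X): NE
(A,S,Y): not NE [P1→B gives 8>3]
(B,P,X): not NE [P2→S gives 8>0]
(B,P,Y): not NE [P2→S gives 9>2; P3→X gives 1>0]
(B,Q,X): not NE [P3→Y gives 1>0]
(B,Q,Y): not NE [P2→S gives 9>7]
(B,R,X): not NE [P2→S gives 8>7; P3→Y gives 2>1]
(B,R,Y): not NE [P1→A gives 6>2; P2→S gives 9>1]
(B,S,X): not NE [P1→A gives 7>3; P3→Y gives 9>0]
(B,S,Y): NE

PSNE = {(A,S,X), (B,S,Y)}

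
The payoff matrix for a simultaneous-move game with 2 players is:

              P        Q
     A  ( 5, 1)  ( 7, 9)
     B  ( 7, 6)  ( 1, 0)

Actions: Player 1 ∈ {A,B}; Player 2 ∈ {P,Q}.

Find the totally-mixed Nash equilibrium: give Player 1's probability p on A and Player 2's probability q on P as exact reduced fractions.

p=3/7, q=3/4

P1 indiff ⇒ q·5+(1-q)·7 = q·7+(1-q)·1 ⇒ q(-2) = (1-q)(-6) ⇒ q = 3/4
P2 indiff ⇒ p·1+(1-p)·6 = p·9+(1-p)·0 ⇒ p(-8) = (1-p)(-6) ⇒ p = 3/7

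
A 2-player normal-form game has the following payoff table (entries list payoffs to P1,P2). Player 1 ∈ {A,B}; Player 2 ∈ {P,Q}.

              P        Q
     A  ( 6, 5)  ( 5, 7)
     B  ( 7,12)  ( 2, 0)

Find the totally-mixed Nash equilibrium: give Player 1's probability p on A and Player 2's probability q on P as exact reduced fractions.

P1 mixes 6/7 on A; P2 mixes 3/4 on P

P1 indiff ⇒ q·6+(1-q)·5 = q·7+(1-q)·2 ⇒ q(-1) = (1-q)(-3) ⇒ q = 3/4
P2 indiff ⇒ p·5+(1-p)·12 = p·7+(1-p)·0 ⇒ p(-2) = (1-p)(-12) ⇒ p = 6/7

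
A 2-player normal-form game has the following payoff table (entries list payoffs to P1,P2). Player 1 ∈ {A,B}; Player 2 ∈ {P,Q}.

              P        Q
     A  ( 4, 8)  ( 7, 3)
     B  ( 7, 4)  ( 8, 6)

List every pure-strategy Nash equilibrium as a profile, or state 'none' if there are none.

(A,P): not NE [P1→B gives 7>4]
(A,Q): not NE [P1→B gives 8>7; P2→P gives 8>3]
(B,P): not NE [P2→Q gives 6>4]
(B,Q): NE

Nash profiles: (B,Q)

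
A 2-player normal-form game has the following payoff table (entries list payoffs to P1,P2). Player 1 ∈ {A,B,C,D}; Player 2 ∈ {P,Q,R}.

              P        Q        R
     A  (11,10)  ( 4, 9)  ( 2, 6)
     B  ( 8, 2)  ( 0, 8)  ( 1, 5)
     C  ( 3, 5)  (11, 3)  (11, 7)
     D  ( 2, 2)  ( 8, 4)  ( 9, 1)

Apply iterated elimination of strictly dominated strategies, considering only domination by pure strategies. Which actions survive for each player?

Survivors P1:{A,C} P2:{P,R}

P1 drop B (A beats it: P:11>8 Q:4>0 R:2>1)
P1 drop D (C beats it: P:3>2 Q:11>8 R:11>9)
P2 drop Q (P beats it: A:10>9 C:5>3)
P1→{A,C} P2→{P,R}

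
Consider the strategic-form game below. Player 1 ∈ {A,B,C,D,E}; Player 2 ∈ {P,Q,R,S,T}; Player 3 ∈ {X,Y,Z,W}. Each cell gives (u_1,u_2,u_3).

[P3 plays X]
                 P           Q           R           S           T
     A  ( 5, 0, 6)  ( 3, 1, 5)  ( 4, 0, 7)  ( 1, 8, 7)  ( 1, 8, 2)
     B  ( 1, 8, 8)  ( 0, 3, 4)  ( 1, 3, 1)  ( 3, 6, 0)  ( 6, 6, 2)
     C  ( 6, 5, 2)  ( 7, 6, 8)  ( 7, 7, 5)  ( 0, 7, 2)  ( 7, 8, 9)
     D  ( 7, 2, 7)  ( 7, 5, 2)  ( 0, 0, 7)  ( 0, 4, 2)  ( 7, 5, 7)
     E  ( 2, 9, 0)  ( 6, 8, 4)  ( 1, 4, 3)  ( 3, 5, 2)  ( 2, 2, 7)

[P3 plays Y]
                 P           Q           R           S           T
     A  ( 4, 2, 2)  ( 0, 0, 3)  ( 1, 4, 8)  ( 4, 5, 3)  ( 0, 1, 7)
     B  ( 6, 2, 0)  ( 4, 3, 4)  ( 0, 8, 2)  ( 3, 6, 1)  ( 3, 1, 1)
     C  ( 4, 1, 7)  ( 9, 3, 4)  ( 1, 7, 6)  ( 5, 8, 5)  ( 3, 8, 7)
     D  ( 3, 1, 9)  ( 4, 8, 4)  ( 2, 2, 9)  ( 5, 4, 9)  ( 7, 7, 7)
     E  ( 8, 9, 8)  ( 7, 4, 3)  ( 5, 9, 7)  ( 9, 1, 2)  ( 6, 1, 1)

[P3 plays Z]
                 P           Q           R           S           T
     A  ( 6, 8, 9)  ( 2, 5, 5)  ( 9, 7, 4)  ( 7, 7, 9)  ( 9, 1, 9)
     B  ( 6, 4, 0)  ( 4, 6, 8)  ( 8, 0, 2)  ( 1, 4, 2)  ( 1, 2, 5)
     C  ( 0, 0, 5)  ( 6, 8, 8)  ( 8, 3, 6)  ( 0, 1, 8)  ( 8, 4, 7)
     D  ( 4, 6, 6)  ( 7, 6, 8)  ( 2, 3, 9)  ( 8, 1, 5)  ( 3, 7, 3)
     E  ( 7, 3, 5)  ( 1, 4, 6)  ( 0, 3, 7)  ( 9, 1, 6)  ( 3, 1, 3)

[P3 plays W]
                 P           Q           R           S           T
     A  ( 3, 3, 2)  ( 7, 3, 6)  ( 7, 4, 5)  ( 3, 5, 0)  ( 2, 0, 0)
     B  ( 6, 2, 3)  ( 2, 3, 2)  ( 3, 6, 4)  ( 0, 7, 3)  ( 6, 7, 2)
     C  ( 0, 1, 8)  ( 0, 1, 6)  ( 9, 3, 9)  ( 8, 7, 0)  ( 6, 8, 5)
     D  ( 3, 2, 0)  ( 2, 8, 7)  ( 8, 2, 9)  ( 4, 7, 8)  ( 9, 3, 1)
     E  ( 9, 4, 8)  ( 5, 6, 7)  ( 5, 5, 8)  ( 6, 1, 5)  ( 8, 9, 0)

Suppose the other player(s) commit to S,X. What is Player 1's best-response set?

u_1(A vs S,X) = 1
u_1(B vs S,X) = 3
u_1(C vs S,X) = 0
u_1(D vs S,X) = 0
u_1(E vs S,X) = 3
max payoff 3 at {B,E}

argmax u_1 = {B,E}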